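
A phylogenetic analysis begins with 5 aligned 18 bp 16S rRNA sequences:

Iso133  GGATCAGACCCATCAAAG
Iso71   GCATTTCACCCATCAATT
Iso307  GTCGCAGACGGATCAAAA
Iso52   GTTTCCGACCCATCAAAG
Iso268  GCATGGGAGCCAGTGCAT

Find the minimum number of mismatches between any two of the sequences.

3

Pairwise Hamming distances:
  Iso133 vs Iso71: 6
  Iso133 vs Iso307: 6
  Iso133 vs Iso52: 3
  Iso133 vs Iso268: 9
  Iso71 vs Iso307: 10
  Iso71 vs Iso52: 7
  Iso71 vs Iso268: 9
  Iso307 vs Iso52: 6
  Iso307 vs Iso268: 13
  Iso52 vs Iso268: 10
The smallest is 3, between Iso133 and Iso52.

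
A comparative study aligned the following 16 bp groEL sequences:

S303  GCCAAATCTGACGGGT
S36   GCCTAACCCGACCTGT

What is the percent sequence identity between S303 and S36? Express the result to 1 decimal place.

Differing sites — 4:A/T; 7:T/C; 9:T/C; 13:G/C; 14:G/T.
11 of the 16 sites match, so the percent identity is 11/16 × 100 = 68.8%.

68.8%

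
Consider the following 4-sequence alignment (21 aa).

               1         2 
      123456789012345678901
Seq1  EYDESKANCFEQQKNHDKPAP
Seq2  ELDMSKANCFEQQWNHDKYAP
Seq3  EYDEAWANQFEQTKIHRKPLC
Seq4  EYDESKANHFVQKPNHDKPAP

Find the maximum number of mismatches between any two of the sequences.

12

Pairwise Hamming distances:
  Seq1 vs Seq2: 4
  Seq1 vs Seq3: 8
  Seq1 vs Seq4: 4
  Seq2 vs Seq3: 12
  Seq2 vs Seq4: 7
  Seq3 vs Seq4: 10
The largest is 12, between Seq2 and Seq3.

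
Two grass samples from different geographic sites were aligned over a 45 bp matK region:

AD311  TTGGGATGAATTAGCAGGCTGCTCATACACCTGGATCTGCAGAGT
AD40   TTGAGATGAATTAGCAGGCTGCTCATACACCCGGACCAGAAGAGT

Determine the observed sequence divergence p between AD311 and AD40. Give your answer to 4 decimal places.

The sequences differ at positions 4 (G/A), 32 (T/C), 36 (T/C), 38 (T/A), 40 (C/A).
There are 5 differences over 45 sites, so p = 5/45 = 0.1111.

0.1111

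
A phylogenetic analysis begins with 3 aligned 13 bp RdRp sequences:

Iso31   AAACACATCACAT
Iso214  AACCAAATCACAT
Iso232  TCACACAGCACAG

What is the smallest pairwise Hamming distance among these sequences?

Pairwise Hamming distances:
  Iso31 vs Iso214: 2
  Iso31 vs Iso232: 4
  Iso214 vs Iso232: 6
The smallest is 2, between Iso31 and Iso214.

2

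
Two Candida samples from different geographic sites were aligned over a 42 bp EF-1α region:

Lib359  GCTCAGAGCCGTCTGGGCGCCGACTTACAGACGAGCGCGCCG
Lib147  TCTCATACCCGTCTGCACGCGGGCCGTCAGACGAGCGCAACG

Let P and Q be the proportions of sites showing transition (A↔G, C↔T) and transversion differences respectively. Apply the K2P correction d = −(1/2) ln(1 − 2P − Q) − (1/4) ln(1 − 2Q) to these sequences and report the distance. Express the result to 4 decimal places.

Differing sites — 1:G/T (Tv); 6:G/T (Tv); 8:G/C (Tv); 16:G/C (Tv); 17:G/A (Ti); 21:C/G (Tv); 23:A/G (Ti); 25:T/C (Ti); 26:T/G (Tv); 27:A/T (Tv); 39:G/A (Ti); 40:C/A (Tv).
Of the 12 differences, 4 transitions and 8 transversions over 42 sites: P = 4/42 = 0.095238, Q = 8/42 = 0.190476.
d = −0.5·ln(0.619048) − 0.25·ln(0.619048) = −0.5·(-0.479572) − 0.25·(-0.479572) = 0.3597.

0.3597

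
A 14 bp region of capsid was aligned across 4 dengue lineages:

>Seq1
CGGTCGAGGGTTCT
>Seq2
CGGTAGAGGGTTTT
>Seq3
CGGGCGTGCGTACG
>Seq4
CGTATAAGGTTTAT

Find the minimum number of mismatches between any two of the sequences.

2

Pairwise Hamming distances:
  Seq1 vs Seq2: 2
  Seq1 vs Seq3: 5
  Seq1 vs Seq4: 6
  Seq2 vs Seq3: 7
  Seq2 vs Seq4: 6
  Seq3 vs Seq4: 10
The smallest is 2, between Seq1 and Seq2.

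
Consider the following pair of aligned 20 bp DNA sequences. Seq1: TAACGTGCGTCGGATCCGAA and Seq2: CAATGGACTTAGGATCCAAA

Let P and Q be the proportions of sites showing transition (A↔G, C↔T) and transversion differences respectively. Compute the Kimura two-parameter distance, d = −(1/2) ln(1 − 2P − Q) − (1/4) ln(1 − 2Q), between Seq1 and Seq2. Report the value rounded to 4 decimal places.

The sequences differ at positions 1 (T/C, transition), 4 (C/T, transition), 6 (T/G, transversion), 7 (G/A, transition), 9 (G/T, transversion), 11 (C/A, transversion), 18 (G/A, transition).
Of the 7 differences, 4 transitions and 3 transversions over 20 sites: P = 4/20 = 0.200000, Q = 3/20 = 0.150000.
d = −0.5·ln(0.450000) − 0.25·ln(0.700000) = −0.5·(-0.798508) − 0.25·(-0.356675) = 0.4884.

0.4884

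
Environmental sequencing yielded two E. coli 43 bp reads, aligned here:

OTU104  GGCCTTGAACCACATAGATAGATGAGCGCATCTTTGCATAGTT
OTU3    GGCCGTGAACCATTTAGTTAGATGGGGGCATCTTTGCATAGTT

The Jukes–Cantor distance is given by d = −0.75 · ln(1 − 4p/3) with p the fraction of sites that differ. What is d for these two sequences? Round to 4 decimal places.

Mismatches occur at site 5 (T↔G), site 13 (C↔T), site 14 (A↔T), site 18 (A↔T), site 25 (A↔G), site 27 (C↔G).
p = 6/43 = 0.139535.
d = −0.75 · ln(1 − (4/3)·0.139535) = −0.75 · ln(0.813953) = −0.75 · (-0.205853) = 0.1544.

0.1544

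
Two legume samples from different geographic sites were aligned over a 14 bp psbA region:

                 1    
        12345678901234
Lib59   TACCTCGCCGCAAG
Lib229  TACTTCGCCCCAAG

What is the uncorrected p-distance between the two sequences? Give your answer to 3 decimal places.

Differing sites — 4:C/T; 10:G/C.
There are 2 differences over 14 sites, so p = 2/14 = 0.143.

0.143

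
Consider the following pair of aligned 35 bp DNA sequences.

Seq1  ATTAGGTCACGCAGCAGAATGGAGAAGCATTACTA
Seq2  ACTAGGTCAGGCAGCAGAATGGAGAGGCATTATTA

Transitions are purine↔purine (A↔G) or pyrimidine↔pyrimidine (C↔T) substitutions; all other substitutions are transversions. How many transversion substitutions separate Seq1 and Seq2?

1

Differing sites — 2:T/C (Ti); 10:C/G (Tv); 26:A/G (Ti); 33:C/T (Ti).
Of the 4 differences, 3 transitions and 1 transversion, so the answer is 1.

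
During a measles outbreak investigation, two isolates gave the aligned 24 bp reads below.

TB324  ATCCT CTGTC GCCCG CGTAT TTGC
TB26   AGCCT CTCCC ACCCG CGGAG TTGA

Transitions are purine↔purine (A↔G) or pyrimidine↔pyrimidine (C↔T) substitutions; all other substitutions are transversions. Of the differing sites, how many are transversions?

The sequences differ at positions 2 (T/G, transversion), 8 (G/C, transversion), 9 (T/C, transition), 11 (G/A, transition), 18 (T/G, transversion), 20 (T/G, transversion), 24 (C/A, transversion).
Of the 7 differences, 2 transitions and 5 transversions, so the answer is 5.

5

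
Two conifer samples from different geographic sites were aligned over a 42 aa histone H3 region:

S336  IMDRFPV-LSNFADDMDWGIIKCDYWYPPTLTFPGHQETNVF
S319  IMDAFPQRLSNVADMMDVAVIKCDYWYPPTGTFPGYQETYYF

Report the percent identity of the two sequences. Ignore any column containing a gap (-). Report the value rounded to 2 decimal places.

73.17%

Excluding the 1 gap column leaves 41 comparable sites.
The sequences differ at positions 4 (R/A), 7 (V/Q), 12 (F/V), 15 (D/M), 18 (W/V), 19 (G/A), 20 (I/V), 31 (L/G), 36 (H/Y), 40 (N/Y), 41 (V/Y).
30 of the 41 comparable sites match, so the percent identity is 30/41 × 100 = 73.17%.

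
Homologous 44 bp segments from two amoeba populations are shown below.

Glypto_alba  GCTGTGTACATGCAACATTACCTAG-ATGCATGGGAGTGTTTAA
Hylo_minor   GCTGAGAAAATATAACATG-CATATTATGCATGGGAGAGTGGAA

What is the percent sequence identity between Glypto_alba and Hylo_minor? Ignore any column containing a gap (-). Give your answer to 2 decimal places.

Excluding the 2 gap columns leaves 42 comparable sites.
Mismatches occur at site 5 (T/A), site 7 (T/A), site 9 (C/A), site 12 (G/A), site 13 (C/T), site 19 (T/G), site 22 (C/A), site 25 (G/T), site 38 (T/A), site 41 (T/G), site 42 (T/G).
31 of the 42 comparable sites match, so the percent identity is 31/42 × 100 = 73.81%.

73.81%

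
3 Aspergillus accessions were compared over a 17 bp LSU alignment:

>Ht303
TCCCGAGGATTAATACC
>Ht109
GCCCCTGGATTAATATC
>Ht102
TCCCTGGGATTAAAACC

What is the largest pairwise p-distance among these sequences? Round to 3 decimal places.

0.294

Pairwise Hamming distances:
  Ht303 vs Ht109: 4
  Ht303 vs Ht102: 3
  Ht109 vs Ht102: 5
The largest is 5 mismatches, between Ht109 and Ht102; p = 5/17 = 0.294.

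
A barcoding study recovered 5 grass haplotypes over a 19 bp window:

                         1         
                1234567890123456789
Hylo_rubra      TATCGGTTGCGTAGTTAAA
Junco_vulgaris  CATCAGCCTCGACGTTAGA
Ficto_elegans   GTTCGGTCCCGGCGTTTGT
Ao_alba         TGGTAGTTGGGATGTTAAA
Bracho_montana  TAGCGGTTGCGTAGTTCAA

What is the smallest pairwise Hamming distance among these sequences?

Pairwise Hamming distances:
  Hylo_rubra vs Junco_vulgaris: 8
  Hylo_rubra vs Ficto_elegans: 9
  Hylo_rubra vs Ao_alba: 7
  Hylo_rubra vs Bracho_montana: 2
  Junco_vulgaris vs Ficto_elegans: 8
  Junco_vulgaris vs Ao_alba: 10
  Junco_vulgaris vs Bracho_montana: 10
  Ficto_elegans vs Ao_alba: 13
  Ficto_elegans vs Bracho_montana: 10
  Ao_alba vs Bracho_montana: 7
The smallest is 2, between Hylo_rubra and Bracho_montana.

2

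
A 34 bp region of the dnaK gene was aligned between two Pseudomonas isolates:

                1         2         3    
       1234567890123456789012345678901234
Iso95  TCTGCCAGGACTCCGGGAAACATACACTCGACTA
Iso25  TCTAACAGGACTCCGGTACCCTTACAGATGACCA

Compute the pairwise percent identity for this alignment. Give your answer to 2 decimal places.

70.59%

Differing sites — 4:G/A; 5:C/A; 17:G/T; 19:A/C; 20:A/C; 22:A/T; 27:C/G; 28:T/A; 29:C/T; 33:T/C.
24 of the 34 sites match, so the percent identity is 24/34 × 100 = 70.59%.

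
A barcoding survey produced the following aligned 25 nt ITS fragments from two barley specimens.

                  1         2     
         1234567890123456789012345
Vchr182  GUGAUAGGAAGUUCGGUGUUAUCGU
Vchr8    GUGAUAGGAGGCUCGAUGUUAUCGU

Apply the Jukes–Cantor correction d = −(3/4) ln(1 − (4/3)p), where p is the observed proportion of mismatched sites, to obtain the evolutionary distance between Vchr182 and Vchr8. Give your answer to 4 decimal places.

0.1308

The sequences differ at positions 10 (A/G), 12 (U/C), 16 (G/A).
p = 3/25 = 0.120000.
d = −0.75 · ln(1 − (4/3)·0.120000) = −0.75 · ln(0.840000) = −0.75 · (-0.174353) = 0.1308.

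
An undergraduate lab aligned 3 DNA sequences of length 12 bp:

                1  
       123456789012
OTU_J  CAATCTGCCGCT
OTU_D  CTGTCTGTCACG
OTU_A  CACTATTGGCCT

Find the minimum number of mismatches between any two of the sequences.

5

Pairwise Hamming distances:
  OTU_J vs OTU_D: 5
  OTU_J vs OTU_A: 6
  OTU_D vs OTU_A: 8
The smallest is 5, between OTU_J and OTU_D.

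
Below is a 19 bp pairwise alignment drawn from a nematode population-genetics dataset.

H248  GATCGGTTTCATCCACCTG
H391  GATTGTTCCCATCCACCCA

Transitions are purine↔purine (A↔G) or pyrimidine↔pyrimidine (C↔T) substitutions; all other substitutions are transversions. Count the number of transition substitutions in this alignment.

5

Mismatches occur at site 4 (C↔T, transition), site 6 (G↔T, transversion), site 8 (T↔C, transition), site 9 (T↔C, transition), site 18 (T↔C, transition), site 19 (G↔A, transition).
Of the 6 differences, 5 transitions and 1 transversion, so the answer is 5.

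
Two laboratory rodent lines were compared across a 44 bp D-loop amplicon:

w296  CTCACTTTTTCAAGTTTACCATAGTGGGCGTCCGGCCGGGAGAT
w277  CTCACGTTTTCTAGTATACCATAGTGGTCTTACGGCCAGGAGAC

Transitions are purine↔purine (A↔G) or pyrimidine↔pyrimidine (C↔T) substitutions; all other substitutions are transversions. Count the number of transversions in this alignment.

Mismatches occur at site 6 (T/G, transversion), site 12 (A/T, transversion), site 16 (T/A, transversion), site 28 (G/T, transversion), site 30 (G/T, transversion), site 32 (C/A, transversion), site 38 (G/A, transition), site 44 (T/C, transition).
Of the 8 differences, 2 transitions and 6 transversions, so the answer is 6.

6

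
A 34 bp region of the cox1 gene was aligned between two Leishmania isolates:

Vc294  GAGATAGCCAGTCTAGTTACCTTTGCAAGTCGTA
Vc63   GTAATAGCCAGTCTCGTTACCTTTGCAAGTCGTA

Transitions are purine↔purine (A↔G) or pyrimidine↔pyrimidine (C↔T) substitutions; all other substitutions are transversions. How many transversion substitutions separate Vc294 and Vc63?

2

Mismatches occur at site 2 (A/T, transversion), site 3 (G/A, transition), site 15 (A/C, transversion).
Of the 3 differences, 1 transition and 2 transversions, so the answer is 2.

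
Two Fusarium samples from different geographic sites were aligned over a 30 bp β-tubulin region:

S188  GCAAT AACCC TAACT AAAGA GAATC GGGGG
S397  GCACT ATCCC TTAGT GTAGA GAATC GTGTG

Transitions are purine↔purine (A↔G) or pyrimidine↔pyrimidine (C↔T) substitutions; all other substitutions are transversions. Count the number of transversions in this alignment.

7

The sequences differ at positions 4 (A/C, transversion), 7 (A/T, transversion), 12 (A/T, transversion), 14 (C/G, transversion), 16 (A/G, transition), 17 (A/T, transversion), 27 (G/T, transversion), 29 (G/T, transversion).
Of the 8 differences, 1 transition and 7 transversions, so the answer is 7.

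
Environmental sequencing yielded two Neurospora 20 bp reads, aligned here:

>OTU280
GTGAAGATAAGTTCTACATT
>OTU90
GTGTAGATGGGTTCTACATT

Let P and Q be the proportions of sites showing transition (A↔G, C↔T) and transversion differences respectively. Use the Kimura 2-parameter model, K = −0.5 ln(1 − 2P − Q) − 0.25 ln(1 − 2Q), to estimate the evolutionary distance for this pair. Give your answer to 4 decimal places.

0.1702

Differing sites — 4:A/T (Tv); 9:A/G (Ti); 10:A/G (Ti).
Of the 3 differences, 2 transitions and 1 transversion over 20 sites: P = 2/20 = 0.100000, Q = 1/20 = 0.050000.
d = −0.5·ln(0.750000) − 0.25·ln(0.900000) = −0.5·(-0.287682) − 0.25·(-0.105361) = 0.1702.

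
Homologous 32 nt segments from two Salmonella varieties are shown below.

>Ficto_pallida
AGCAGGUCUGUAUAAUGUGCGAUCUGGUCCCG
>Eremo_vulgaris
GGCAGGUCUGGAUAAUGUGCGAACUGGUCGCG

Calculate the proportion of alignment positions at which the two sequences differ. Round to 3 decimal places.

0.125

The sequences differ at positions 1 (A/G), 11 (U/G), 23 (U/A), 30 (C/G).
There are 4 differences over 32 sites, so p = 4/32 = 0.125.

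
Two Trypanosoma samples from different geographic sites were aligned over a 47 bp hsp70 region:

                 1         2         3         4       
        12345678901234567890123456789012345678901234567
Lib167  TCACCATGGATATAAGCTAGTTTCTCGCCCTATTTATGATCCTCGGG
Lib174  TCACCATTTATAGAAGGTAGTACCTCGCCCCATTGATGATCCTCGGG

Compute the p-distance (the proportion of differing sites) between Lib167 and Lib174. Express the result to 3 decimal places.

0.170

The sequences differ at positions 8 (G/T), 9 (G/T), 13 (T/G), 17 (C/G), 22 (T/A), 23 (T/C), 31 (T/C), 35 (T/G).
There are 8 differences over 47 sites, so p = 8/47 = 0.170.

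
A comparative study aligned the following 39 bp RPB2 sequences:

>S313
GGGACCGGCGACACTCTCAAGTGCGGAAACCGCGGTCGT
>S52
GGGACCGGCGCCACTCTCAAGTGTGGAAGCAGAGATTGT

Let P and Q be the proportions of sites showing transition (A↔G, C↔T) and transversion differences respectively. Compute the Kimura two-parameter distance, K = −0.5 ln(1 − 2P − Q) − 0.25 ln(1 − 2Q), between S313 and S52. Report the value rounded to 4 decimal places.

0.2074

Mismatches occur at site 11 (A/C, transversion), site 24 (C/T, transition), site 29 (A/G, transition), site 31 (C/A, transversion), site 33 (C/A, transversion), site 35 (G/A, transition), site 37 (C/T, transition).
Of the 7 differences, 4 transitions and 3 transversions over 39 sites: P = 4/39 = 0.102564, Q = 3/39 = 0.076923.
d = −0.5·ln(0.717949) − 0.25·ln(0.846154) = −0.5·(-0.331357) − 0.25·(-0.167054) = 0.2074.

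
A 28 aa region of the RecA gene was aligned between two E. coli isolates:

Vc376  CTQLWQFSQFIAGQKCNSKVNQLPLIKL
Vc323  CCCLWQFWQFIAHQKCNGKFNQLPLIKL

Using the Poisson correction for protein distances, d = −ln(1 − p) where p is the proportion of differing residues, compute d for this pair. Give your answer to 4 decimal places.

0.2412

The sequences differ at positions 2 (T/C), 3 (Q/C), 8 (S/W), 13 (G/H), 18 (S/G), 20 (V/F).
p = 6/28 = 0.214286.
d = −ln(1 − 0.214286) = −ln(0.785714) = 0.2412.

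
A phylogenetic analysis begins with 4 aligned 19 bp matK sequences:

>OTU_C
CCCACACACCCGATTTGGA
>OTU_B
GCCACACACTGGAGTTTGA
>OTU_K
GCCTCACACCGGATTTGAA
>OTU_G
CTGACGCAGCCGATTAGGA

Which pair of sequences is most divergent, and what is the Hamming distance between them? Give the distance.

10

Pairwise Hamming distances:
  OTU_C vs OTU_B: 5
  OTU_C vs OTU_K: 4
  OTU_C vs OTU_G: 5
  OTU_B vs OTU_K: 5
  OTU_B vs OTU_G: 10
  OTU_K vs OTU_G: 9
The largest is 10, between OTU_B and OTU_G.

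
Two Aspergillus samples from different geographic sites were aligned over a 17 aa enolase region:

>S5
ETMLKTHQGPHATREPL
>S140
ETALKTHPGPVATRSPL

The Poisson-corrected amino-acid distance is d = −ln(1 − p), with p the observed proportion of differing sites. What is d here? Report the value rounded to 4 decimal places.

0.2683

Mismatches occur at site 3 (M/A), site 8 (Q/P), site 11 (H/V), site 15 (E/S).
p = 4/17 = 0.235294.
d = −ln(1 − 0.235294) = −ln(0.764706) = 0.2683.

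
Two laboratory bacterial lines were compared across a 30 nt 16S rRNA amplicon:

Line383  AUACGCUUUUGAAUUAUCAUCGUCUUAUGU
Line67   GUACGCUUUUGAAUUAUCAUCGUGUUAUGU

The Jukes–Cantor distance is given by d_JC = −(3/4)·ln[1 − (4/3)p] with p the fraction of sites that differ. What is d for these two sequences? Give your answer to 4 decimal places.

Mismatches occur at site 1 (A/G), site 24 (C/G).
p = 2/30 = 0.066667.
d = −0.75 · ln(1 − (4/3)·0.066667) = −0.75 · ln(0.911111) = −0.75 · (-0.093091) = 0.0698.

0.0698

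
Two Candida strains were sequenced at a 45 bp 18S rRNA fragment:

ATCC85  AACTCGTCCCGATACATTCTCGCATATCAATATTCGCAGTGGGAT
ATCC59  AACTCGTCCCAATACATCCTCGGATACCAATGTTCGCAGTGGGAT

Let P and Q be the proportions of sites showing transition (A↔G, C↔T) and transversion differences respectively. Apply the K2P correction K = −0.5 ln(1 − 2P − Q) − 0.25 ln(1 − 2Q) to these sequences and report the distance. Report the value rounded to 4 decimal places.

Differing sites — 11:G/A (Ti); 18:T/C (Ti); 23:C/G (Tv); 27:T/C (Ti); 32:A/G (Ti).
Of the 5 differences, 4 transitions and 1 transversion over 45 sites: P = 4/45 = 0.088889, Q = 1/45 = 0.022222.
d = −0.5·ln(0.800000) − 0.25·ln(0.955556) = −0.5·(-0.223144) − 0.25·(-0.045462) = 0.1229.

0.1229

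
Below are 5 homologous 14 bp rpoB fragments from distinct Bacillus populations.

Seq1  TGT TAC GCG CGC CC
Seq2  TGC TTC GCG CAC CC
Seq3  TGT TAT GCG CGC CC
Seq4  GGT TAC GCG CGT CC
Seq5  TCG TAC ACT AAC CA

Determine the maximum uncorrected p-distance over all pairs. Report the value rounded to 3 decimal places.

0.643

Pairwise Hamming distances:
  Seq1 vs Seq2: 3
  Seq1 vs Seq3: 1
  Seq1 vs Seq4: 2
  Seq1 vs Seq5: 7
  Seq2 vs Seq3: 4
  Seq2 vs Seq4: 5
  Seq2 vs Seq5: 7
  Seq3 vs Seq4: 3
  Seq3 vs Seq5: 8
  Seq4 vs Seq5: 9
The largest is 9 mismatches, between Seq4 and Seq5; p = 9/14 = 0.643.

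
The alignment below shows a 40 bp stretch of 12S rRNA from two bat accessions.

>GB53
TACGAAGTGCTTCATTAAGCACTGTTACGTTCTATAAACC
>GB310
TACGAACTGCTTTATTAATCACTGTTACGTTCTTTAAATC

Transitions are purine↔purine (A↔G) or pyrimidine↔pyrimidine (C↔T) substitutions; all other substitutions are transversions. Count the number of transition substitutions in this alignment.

2

The sequences differ at positions 7 (G/C, transversion), 13 (C/T, transition), 19 (G/T, transversion), 34 (A/T, transversion), 39 (C/T, transition).
Of the 5 differences, 2 transitions and 3 transversions, so the answer is 2.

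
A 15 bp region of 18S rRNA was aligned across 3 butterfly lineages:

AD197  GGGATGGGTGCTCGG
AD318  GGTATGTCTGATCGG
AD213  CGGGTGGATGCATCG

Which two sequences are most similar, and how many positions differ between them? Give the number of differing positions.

4

Pairwise Hamming distances:
  AD197 vs AD318: 4
  AD197 vs AD213: 6
  AD318 vs AD213: 9
The smallest is 4, between AD197 and AD318.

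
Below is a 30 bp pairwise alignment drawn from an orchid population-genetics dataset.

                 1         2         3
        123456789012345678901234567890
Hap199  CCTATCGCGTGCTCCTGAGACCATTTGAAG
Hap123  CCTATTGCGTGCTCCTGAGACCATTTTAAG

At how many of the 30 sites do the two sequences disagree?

Differing sites — 6:C/T; 27:G/T.
That gives 2 mismatches out of 30 aligned sites, so the Hamming distance is 2.

2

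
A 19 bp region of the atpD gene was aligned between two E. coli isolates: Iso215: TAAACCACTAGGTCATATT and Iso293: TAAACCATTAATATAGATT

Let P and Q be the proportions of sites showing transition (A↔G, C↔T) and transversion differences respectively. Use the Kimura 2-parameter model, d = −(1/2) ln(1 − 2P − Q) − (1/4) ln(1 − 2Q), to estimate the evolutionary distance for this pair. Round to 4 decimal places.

0.4158

The sequences differ at positions 8 (C/T, transition), 11 (G/A, transition), 12 (G/T, transversion), 13 (T/A, transversion), 14 (C/T, transition), 16 (T/G, transversion).
Of the 6 differences, 3 transitions and 3 transversions over 19 sites: P = 3/19 = 0.157895, Q = 3/19 = 0.157895.
d = −0.5·ln(0.526315) − 0.25·ln(0.684210) = −0.5·(-0.641855) − 0.25·(-0.379490) = 0.4158.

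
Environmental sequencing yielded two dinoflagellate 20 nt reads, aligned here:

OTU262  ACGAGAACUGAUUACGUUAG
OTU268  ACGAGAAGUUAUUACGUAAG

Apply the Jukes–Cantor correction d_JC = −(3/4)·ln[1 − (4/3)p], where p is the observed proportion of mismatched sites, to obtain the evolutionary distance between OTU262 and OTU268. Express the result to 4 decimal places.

0.1674

Differing sites — 8:C/G; 10:G/U; 18:U/A.
p = 3/20 = 0.150000.
d = −0.75 · ln(1 − (4/3)·0.150000) = −0.75 · ln(0.800000) = −0.75 · (-0.223144) = 0.1674.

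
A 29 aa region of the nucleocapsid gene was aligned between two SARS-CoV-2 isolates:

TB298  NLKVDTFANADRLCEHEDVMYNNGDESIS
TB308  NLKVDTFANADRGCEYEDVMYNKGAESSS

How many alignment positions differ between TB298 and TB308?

5

Differing sites — 13:L/G; 16:H/Y; 23:N/K; 25:D/A; 28:I/S.
That gives 5 mismatches out of 29 aligned sites, so the Hamming distance is 5.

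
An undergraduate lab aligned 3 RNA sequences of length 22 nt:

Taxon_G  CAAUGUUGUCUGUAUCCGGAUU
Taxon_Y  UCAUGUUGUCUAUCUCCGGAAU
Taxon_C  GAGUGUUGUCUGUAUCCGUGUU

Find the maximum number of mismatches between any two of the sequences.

8

Pairwise Hamming distances:
  Taxon_G vs Taxon_Y: 5
  Taxon_G vs Taxon_C: 4
  Taxon_Y vs Taxon_C: 8
The largest is 8, between Taxon_Y and Taxon_C.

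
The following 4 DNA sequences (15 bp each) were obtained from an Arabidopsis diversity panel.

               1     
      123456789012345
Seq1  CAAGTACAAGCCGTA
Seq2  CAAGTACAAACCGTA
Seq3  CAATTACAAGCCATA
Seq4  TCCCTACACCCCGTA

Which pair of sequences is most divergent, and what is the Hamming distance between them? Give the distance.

Pairwise Hamming distances:
  Seq1 vs Seq2: 1
  Seq1 vs Seq3: 2
  Seq1 vs Seq4: 6
  Seq2 vs Seq3: 3
  Seq2 vs Seq4: 6
  Seq3 vs Seq4: 7
The largest is 7, between Seq3 and Seq4.

7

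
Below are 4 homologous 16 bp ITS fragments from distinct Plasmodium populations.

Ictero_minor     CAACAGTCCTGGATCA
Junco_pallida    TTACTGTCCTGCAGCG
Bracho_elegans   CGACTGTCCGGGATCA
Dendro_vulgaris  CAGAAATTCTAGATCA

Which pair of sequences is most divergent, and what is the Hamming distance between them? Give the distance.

11

Pairwise Hamming distances:
  Ictero_minor vs Junco_pallida: 6
  Ictero_minor vs Bracho_elegans: 3
  Ictero_minor vs Dendro_vulgaris: 5
  Junco_pallida vs Bracho_elegans: 6
  Junco_pallida vs Dendro_vulgaris: 11
  Bracho_elegans vs Dendro_vulgaris: 8
The largest is 11, between Junco_pallida and Dendro_vulgaris.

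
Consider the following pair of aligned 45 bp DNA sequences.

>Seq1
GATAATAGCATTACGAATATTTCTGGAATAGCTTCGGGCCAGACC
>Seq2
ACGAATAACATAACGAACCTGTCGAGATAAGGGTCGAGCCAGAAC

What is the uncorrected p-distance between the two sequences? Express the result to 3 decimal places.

Mismatches occur at site 1 (G→A), site 2 (A→C), site 3 (T→G), site 8 (G→A), site 12 (T→A), site 18 (T→C), site 19 (A→C), site 21 (T→G), site 24 (T→G), site 25 (G→A), site 28 (A→T), site 29 (T→A), site 32 (C→G), site 33 (T→G), site 37 (G→A), site 44 (C→A).
There are 16 differences over 45 sites, so p = 16/45 = 0.356.

0.356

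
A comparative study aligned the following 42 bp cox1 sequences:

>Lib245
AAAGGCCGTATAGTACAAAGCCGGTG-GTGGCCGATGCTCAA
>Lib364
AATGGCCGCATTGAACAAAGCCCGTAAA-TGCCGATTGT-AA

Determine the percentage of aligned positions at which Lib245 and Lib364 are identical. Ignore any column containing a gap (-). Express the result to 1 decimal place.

74.4%

Excluding the 3 gap columns leaves 39 comparable sites.
Mismatches occur at site 3 (A↔T), site 9 (T↔C), site 12 (A↔T), site 14 (T↔A), site 23 (G↔C), site 26 (G↔A), site 28 (G↔A), site 30 (G↔T), site 37 (G↔T), site 38 (C↔G).
29 of the 39 comparable sites match, so the percent identity is 29/39 × 100 = 74.4%.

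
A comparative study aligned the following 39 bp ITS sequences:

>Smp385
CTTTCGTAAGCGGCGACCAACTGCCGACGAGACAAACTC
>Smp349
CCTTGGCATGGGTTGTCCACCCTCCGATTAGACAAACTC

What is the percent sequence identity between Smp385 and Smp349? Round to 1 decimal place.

66.7%

Differing sites — 2:T/C; 5:C/G; 7:T/C; 9:A/T; 11:C/G; 13:G/T; 14:C/T; 16:A/T; 20:A/C; 22:T/C; 23:G/T; 28:C/T; 29:G/T.
26 of the 39 sites match, so the percent identity is 26/39 × 100 = 66.7%.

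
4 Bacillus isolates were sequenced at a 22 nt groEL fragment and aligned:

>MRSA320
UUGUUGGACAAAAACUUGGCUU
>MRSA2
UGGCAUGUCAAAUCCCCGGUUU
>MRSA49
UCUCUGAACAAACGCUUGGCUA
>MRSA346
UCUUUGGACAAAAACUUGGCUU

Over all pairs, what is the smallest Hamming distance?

Pairwise Hamming distances:
  MRSA320 vs MRSA2: 10
  MRSA320 vs MRSA49: 7
  MRSA320 vs MRSA346: 2
  MRSA2 vs MRSA49: 12
  MRSA2 vs MRSA346: 11
  MRSA49 vs MRSA346: 5
The smallest is 2, between MRSA320 and MRSA346.

2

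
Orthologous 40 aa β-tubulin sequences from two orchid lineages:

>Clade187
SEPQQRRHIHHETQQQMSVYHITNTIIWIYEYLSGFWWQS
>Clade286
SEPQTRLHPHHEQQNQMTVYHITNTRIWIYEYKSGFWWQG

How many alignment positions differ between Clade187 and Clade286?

9

Differing sites — 5:Q/T; 7:R/L; 9:I/P; 13:T/Q; 15:Q/N; 18:S/T; 26:I/R; 33:L/K; 40:S/G.
That gives 9 mismatches out of 40 aligned sites, so the Hamming distance is 9.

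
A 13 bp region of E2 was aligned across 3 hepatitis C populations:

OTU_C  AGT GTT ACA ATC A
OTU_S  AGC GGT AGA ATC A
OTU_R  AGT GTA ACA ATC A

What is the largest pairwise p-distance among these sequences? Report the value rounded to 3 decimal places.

Pairwise Hamming distances:
  OTU_C vs OTU_S: 3
  OTU_C vs OTU_R: 1
  OTU_S vs OTU_R: 4
The largest is 4 mismatches, between OTU_S and OTU_R; p = 4/13 = 0.308.

0.308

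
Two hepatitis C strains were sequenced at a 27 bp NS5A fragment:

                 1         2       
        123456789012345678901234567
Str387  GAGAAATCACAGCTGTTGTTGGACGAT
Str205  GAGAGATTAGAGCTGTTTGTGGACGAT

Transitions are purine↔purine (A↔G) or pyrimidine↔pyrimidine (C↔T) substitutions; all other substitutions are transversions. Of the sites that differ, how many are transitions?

The sequences differ at positions 5 (A/G, transition), 8 (C/T, transition), 10 (C/G, transversion), 18 (G/T, transversion), 19 (T/G, transversion).
Of the 5 differences, 2 transitions and 3 transversions, so the answer is 2.

2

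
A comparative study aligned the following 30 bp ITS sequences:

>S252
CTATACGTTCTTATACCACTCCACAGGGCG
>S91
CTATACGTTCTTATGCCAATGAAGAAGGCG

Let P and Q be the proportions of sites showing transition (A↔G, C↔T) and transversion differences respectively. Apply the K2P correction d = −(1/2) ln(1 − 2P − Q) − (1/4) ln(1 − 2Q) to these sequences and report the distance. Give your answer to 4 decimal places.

Differing sites — 15:A/G (Ti); 19:C/A (Tv); 21:C/G (Tv); 22:C/A (Tv); 24:C/G (Tv); 26:G/A (Ti).
Of the 6 differences, 2 transitions and 4 transversions over 30 sites: P = 2/30 = 0.066667, Q = 4/30 = 0.133333.
d = −0.5·ln(0.733333) − 0.25·ln(0.733334) = −0.5·(-0.310155) − 0.25·(-0.310154) = 0.2326.

0.2326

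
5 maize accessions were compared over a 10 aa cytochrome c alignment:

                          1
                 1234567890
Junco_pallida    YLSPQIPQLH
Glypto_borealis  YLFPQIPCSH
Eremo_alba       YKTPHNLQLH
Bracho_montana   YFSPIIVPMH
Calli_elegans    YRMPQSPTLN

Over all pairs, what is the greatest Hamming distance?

Pairwise Hamming distances:
  Junco_pallida vs Glypto_borealis: 3
  Junco_pallida vs Eremo_alba: 5
  Junco_pallida vs Bracho_montana: 5
  Junco_pallida vs Calli_elegans: 5
  Glypto_borealis vs Eremo_alba: 7
  Glypto_borealis vs Bracho_montana: 6
  Glypto_borealis vs Calli_elegans: 6
  Eremo_alba vs Bracho_montana: 7
  Eremo_alba vs Calli_elegans: 7
  Bracho_montana vs Calli_elegans: 8
The largest is 8, between Bracho_montana and Calli_elegans.

8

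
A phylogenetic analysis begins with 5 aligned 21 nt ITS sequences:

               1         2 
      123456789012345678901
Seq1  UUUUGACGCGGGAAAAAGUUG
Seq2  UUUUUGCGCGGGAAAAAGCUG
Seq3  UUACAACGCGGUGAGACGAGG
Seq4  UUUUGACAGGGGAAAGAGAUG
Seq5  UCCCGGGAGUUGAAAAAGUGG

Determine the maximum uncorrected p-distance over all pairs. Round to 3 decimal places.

Pairwise Hamming distances:
  Seq1 vs Seq2: 3
  Seq1 vs Seq3: 9
  Seq1 vs Seq4: 4
  Seq1 vs Seq5: 10
  Seq2 vs Seq3: 10
  Seq2 vs Seq4: 6
  Seq2 vs Seq5: 11
  Seq3 vs Seq4: 11
  Seq3 vs Seq5: 14
  Seq4 vs Seq5: 10
The largest is 14 mismatches, between Seq3 and Seq5; p = 14/21 = 0.667.

0.667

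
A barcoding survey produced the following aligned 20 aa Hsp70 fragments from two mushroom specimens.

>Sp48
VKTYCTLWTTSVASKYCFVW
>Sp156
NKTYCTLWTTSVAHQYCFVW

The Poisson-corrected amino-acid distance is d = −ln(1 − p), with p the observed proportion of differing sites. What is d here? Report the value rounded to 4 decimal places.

0.1625

Differing sites — 1:V/N; 14:S/H; 15:K/Q.
p = 3/20 = 0.150000.
d = −ln(1 − 0.150000) = −ln(0.850000) = 0.1625.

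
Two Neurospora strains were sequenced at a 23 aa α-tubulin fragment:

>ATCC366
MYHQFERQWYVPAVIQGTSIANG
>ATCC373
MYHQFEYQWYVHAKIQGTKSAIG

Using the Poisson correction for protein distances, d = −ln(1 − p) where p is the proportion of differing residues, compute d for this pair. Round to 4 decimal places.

Differing sites — 7:R/Y; 12:P/H; 14:V/K; 19:S/K; 20:I/S; 22:N/I.
p = 6/23 = 0.260870.
d = −ln(1 − 0.260870) = −ln(0.739130) = 0.3023.

0.3023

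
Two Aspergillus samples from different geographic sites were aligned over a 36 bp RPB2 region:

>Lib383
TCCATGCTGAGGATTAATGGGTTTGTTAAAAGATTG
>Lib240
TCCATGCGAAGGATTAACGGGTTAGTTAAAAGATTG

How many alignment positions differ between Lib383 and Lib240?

4

Mismatches occur at site 8 (T/G), site 9 (G/A), site 18 (T/C), site 24 (T/A).
That gives 4 mismatches out of 36 aligned sites, so the Hamming distance is 4.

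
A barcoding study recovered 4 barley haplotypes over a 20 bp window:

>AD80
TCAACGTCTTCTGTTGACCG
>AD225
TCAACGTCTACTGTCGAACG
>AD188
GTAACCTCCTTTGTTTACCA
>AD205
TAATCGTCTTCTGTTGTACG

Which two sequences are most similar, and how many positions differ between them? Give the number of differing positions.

3

Pairwise Hamming distances:
  AD80 vs AD225: 3
  AD80 vs AD188: 7
  AD80 vs AD205: 4
  AD225 vs AD188: 10
  AD225 vs AD205: 5
  AD188 vs AD205: 10
The smallest is 3, between AD80 and AD225.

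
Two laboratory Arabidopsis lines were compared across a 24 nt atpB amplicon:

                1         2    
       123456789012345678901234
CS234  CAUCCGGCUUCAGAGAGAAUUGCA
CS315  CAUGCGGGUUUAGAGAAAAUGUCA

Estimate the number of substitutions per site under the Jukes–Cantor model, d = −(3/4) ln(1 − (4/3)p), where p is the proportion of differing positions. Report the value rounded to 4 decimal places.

0.3041

Mismatches occur at site 4 (C/G), site 8 (C/G), site 11 (C/U), site 17 (G/A), site 21 (U/G), site 22 (G/U).
p = 6/24 = 0.250000.
d = −0.75 · ln(1 − (4/3)·0.250000) = −0.75 · ln(0.666667) = −0.75 · (-0.405465) = 0.3041.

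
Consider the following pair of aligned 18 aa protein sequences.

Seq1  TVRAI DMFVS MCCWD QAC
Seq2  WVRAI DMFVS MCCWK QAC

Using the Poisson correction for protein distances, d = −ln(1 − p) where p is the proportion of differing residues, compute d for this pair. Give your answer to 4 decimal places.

0.1178

Differing sites — 1:T/W; 15:D/K.
p = 2/18 = 0.111111.
d = −ln(1 − 0.111111) = −ln(0.888889) = 0.1178.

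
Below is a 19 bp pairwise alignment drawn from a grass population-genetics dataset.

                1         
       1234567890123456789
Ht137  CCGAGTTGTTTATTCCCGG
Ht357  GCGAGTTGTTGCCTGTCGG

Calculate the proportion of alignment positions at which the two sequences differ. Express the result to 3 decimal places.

The sequences differ at positions 1 (C/G), 11 (T/G), 12 (A/C), 13 (T/C), 15 (C/G), 16 (C/T).
There are 6 differences over 19 sites, so p = 6/19 = 0.316.

0.316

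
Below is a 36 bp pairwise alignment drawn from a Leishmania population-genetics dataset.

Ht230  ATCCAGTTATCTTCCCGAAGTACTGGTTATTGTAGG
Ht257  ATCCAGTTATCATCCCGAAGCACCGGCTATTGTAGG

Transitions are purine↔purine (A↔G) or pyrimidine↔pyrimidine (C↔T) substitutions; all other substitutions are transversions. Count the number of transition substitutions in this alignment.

3

Mismatches occur at site 12 (T/A, transversion), site 21 (T/C, transition), site 24 (T/C, transition), site 27 (T/C, transition).
Of the 4 differences, 3 transitions and 1 transversion, so the answer is 3.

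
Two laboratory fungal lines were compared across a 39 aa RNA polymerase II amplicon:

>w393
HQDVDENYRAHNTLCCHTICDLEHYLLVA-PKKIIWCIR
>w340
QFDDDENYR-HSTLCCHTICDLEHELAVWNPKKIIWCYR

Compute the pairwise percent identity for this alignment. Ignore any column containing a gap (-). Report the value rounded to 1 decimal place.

78.4%

Excluding the 2 gap columns leaves 37 comparable sites.
The sequences differ at positions 1 (H/Q), 2 (Q/F), 4 (V/D), 12 (N/S), 25 (Y/E), 27 (L/A), 29 (A/W), 38 (I/Y).
29 of the 37 comparable sites match, so the percent identity is 29/37 × 100 = 78.4%.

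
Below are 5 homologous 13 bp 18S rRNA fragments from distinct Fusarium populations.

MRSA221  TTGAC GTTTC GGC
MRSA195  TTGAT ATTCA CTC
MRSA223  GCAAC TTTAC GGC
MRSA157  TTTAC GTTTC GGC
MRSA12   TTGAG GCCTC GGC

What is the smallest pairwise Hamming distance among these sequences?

1

Pairwise Hamming distances:
  MRSA221 vs MRSA195: 6
  MRSA221 vs MRSA223: 5
  MRSA221 vs MRSA157: 1
  MRSA221 vs MRSA12: 3
  MRSA195 vs MRSA223: 9
  MRSA195 vs MRSA157: 7
  MRSA195 vs MRSA12: 8
  MRSA223 vs MRSA157: 5
  MRSA223 vs MRSA12: 8
  MRSA157 vs MRSA12: 4
The smallest is 1, between MRSA221 and MRSA157.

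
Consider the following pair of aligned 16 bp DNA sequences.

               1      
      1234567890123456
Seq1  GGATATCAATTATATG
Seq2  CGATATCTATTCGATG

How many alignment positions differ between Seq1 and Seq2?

4

The sequences differ at positions 1 (G/C), 8 (A/T), 12 (A/C), 13 (T/G).
That gives 4 mismatches out of 16 aligned sites, so the Hamming distance is 4.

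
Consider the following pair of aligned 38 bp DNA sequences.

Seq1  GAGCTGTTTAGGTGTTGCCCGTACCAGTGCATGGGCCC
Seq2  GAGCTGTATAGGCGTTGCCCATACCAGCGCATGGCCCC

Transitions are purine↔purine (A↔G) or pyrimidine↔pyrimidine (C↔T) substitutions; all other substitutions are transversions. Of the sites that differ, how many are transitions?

Differing sites — 8:T/A (Tv); 13:T/C (Ti); 21:G/A (Ti); 28:T/C (Ti); 35:G/C (Tv).
Of the 5 differences, 3 transitions and 2 transversions, so the answer is 3.

3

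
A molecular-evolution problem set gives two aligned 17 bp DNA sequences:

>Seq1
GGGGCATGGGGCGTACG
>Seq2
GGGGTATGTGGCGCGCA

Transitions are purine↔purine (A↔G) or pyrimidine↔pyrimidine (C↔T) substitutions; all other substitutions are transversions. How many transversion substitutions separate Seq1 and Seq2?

1

The sequences differ at positions 5 (C/T, transition), 9 (G/T, transversion), 14 (T/C, transition), 15 (A/G, transition), 17 (G/A, transition).
Of the 5 differences, 4 transitions and 1 transversion, so the answer is 1.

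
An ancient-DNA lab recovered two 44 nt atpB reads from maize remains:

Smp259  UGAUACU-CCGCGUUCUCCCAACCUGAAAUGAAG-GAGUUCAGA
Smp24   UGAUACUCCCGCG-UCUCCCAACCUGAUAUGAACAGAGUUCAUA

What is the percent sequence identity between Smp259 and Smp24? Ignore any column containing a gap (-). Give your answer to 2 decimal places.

92.68%

Excluding the 3 gap columns leaves 41 comparable sites.
The sequences differ at positions 28 (A/U), 34 (G/C), 43 (G/U).
38 of the 41 comparable sites match, so the percent identity is 38/41 × 100 = 92.68%.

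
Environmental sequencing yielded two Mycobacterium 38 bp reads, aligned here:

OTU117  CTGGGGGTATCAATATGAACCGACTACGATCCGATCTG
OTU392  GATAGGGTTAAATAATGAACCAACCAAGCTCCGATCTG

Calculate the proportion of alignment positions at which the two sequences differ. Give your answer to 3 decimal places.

0.342

Mismatches occur at site 1 (C→G), site 2 (T→A), site 3 (G→T), site 4 (G→A), site 9 (A→T), site 10 (T→A), site 11 (C→A), site 13 (A→T), site 14 (T→A), site 22 (G→A), site 25 (T→C), site 27 (C→A), site 29 (A→C).
There are 13 differences over 38 sites, so p = 13/38 = 0.342.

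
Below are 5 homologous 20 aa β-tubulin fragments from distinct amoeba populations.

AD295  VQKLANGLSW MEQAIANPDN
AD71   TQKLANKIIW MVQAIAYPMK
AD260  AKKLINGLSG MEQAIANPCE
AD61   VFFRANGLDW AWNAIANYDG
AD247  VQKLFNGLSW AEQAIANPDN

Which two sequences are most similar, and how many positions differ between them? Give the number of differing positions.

Pairwise Hamming distances:
  AD295 vs AD71: 8
  AD295 vs AD260: 6
  AD295 vs AD61: 9
  AD295 vs AD247: 2
  AD71 vs AD260: 11
  AD71 vs AD61: 14
  AD71 vs AD247: 10
  AD260 vs AD61: 13
  AD260 vs AD247: 7
  AD61 vs AD247: 9
The smallest is 2, between AD295 and AD247.

2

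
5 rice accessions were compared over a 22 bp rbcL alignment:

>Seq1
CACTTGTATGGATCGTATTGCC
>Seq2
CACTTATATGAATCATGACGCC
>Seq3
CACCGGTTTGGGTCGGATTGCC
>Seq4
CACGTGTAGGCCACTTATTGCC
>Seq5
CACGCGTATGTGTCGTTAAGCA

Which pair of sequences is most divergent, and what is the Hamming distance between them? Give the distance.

11

Pairwise Hamming distances:
  Seq1 vs Seq2: 6
  Seq1 vs Seq3: 5
  Seq1 vs Seq4: 6
  Seq1 vs Seq5: 8
  Seq2 vs Seq3: 11
  Seq2 vs Seq4: 10
  Seq2 vs Seq5: 9
  Seq3 vs Seq4: 9
  Seq3 vs Seq5: 9
  Seq4 vs Seq5: 10
The largest is 11, between Seq2 and Seq3.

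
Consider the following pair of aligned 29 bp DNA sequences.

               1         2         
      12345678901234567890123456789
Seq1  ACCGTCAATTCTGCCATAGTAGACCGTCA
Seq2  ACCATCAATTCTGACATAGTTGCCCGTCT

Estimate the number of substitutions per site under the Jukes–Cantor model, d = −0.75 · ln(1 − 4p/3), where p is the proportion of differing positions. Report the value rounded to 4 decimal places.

Mismatches occur at site 4 (G↔A), site 14 (C↔A), site 21 (A↔T), site 23 (A↔C), site 29 (A↔T).
p = 5/29 = 0.172414.
d = −0.75 · ln(1 − (4/3)·0.172414) = −0.75 · ln(0.770115) = −0.75 · (-0.261215) = 0.1959.

0.1959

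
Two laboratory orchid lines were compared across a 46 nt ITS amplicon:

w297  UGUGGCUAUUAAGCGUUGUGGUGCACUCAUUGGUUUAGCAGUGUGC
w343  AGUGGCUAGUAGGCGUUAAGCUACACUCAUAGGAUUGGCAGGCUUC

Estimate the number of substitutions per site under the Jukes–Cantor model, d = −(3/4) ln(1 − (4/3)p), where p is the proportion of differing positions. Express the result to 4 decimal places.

0.3547

Mismatches occur at site 1 (U→A), site 9 (U→G), site 12 (A→G), site 18 (G→A), site 19 (U→A), site 21 (G→C), site 23 (G→A), site 31 (U→A), site 34 (U→A), site 37 (A→G), site 42 (U→G), site 43 (G→C), site 45 (G→U).
p = 13/46 = 0.282609.
d = −0.75 · ln(1 − (4/3)·0.282609) = −0.75 · ln(0.623188) = −0.75 · (-0.472907) = 0.3547.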